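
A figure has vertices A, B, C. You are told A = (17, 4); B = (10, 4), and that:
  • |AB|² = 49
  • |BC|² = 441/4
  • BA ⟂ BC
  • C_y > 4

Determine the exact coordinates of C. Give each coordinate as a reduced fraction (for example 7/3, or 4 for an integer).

C = (10, 29/2)

1. C_x = 10  [[BA ⟂ BC ⇒ 7x-70=0] ∩ [|C−(10, 4)|²=441/4]]
2. C_y = 29/2  [[BA ⟂ BC ⇒ 7x-70=0] ∩ [|C−(10, 4)|²=441/4]]
   so C = (10, 29/2)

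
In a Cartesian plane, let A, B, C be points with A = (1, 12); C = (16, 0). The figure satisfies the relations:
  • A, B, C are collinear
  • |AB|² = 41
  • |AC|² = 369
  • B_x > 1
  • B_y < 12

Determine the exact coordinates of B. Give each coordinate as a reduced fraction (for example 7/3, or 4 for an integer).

1. B_x = 6  [[A, B, C are collinear ⇒ -12x-15y+192=0] ∩ [|B−(1, 12)|²=41]]
2. B_y = 8  [[A, B, C are collinear ⇒ -12x-15y+192=0] ∩ [|B−(1, 12)|²=41]]
   so B = (6, 8)

B = (6, 8)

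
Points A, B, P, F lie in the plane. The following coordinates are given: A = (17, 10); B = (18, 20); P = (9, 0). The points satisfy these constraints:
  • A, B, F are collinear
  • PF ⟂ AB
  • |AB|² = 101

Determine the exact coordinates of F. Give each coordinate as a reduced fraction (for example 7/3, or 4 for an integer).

F = (1609/101, -70/101)

1. F_x = 1609/101  [[A, B, F are collinear ⇒ -10x+1y+160=0] ∩ [PF ⟂ AB ⇒ 1x+10y-9=0]]
2. F_y = -70/101  [[A, B, F are collinear ⇒ -10x+1y+160=0] ∩ [PF ⟂ AB ⇒ 1x+10y-9=0]]
   so F = (1609/101, -70/101)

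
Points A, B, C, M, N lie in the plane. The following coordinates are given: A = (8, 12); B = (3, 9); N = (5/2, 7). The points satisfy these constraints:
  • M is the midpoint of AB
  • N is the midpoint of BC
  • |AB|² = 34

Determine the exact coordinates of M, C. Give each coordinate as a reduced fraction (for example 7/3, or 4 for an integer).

1. M_x = 11/2  [2·M = A+B = (8, 12)+(3, 9)]
2. M_y = 21/2  [2·M = A+B = (8, 12)+(3, 9)]
   so M = (11/2, 21/2)
3. C_x = 2  [C = 2·N−B = 2·(5/2, 7)−(3, 9)]
4. C_y = 5  [C = 2·N−B = 2·(5/2, 7)−(3, 9)]
   so C = (2, 5)

M = (11/2, 21/2)
C = (2, 5)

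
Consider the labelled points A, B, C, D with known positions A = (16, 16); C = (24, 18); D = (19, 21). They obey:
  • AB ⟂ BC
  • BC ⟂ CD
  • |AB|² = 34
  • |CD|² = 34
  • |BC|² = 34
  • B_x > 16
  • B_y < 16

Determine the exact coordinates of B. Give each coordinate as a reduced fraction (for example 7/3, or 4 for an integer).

B = (21, 13)

1. B_x = 21  [[BC ⟂ CD ⇒ 5x-3y-66=0] ∩ [|B−(16, 16)|²=34]]
2. B_y = 13  [[BC ⟂ CD ⇒ 5x-3y-66=0] ∩ [|B−(16, 16)|²=34]]
   so B = (21, 13)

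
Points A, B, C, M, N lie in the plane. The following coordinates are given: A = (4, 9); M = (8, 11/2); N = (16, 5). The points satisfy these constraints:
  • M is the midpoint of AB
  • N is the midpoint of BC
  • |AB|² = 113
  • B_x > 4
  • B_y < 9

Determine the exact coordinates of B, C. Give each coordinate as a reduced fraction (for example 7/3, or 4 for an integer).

B = (12, 2)
C = (20, 8)

1. B_x = 12  [B = 2·M−A = 2·(8, 11/2)−(4, 9)]
2. B_y = 2  [B = 2·M−A = 2·(8, 11/2)−(4, 9)]
   so B = (12, 2)
3. C_x = 20  [C = 2·N−B = 2·(16, 5)−(12, 2)]
4. C_y = 8  [C = 2·N−B = 2·(16, 5)−(12, 2)]
   so C = (20, 8)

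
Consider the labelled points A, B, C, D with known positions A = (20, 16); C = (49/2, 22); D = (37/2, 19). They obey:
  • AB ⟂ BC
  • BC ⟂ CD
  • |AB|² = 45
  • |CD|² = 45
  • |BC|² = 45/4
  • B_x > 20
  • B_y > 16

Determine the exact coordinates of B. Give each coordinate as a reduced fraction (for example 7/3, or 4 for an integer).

1. B_x = 26  [[BC ⟂ CD ⇒ 6x+3y-213=0] ∩ [|B−(20, 16)|²=45]]
2. B_y = 19  [[BC ⟂ CD ⇒ 6x+3y-213=0] ∩ [|B−(20, 16)|²=45]]
   so B = (26, 19)

B = (26, 19)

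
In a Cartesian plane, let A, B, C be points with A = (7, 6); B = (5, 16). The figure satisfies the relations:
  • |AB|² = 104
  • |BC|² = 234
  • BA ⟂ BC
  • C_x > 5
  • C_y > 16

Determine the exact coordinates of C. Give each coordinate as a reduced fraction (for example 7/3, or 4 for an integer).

C = (20, 19)

1. C_x = 20  [[BA ⟂ BC ⇒ 2x-10y+150=0] ∩ [|C−(5, 16)|²=234]]
2. C_y = 19  [[BA ⟂ BC ⇒ 2x-10y+150=0] ∩ [|C−(5, 16)|²=234]]
   so C = (20, 19)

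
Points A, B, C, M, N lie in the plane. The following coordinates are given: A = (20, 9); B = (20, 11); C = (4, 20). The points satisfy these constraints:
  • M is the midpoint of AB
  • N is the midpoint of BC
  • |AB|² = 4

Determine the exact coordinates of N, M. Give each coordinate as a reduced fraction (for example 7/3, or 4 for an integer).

N = (12, 31/2)
M = (20, 10)

1. M_x = 20  [2·M = A+B = (20, 9)+(20, 11)]
2. M_y = 10  [2·M = A+B = (20, 9)+(20, 11)]
   so M = (20, 10)
3. N_x = 12  [2·N = B+C = (20, 11)+(4, 20)]
4. N_y = 31/2  [2·N = B+C = (20, 11)+(4, 20)]
   so N = (12, 31/2)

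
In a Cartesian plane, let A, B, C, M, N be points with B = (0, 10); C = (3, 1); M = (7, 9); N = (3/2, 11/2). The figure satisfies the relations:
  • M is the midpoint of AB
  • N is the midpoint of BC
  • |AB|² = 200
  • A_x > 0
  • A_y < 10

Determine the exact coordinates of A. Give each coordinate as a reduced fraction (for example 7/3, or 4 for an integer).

A = (14, 8)

1. A_x = 14  [A = 2·M−B = 2·(7, 9)−(0, 10)]
2. A_y = 8  [A = 2·M−B = 2·(7, 9)−(0, 10)]
   so A = (14, 8)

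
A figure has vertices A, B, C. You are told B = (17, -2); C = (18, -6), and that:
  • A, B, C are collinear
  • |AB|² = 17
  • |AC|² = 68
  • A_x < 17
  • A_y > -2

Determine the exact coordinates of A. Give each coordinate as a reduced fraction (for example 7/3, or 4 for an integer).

1. A_x = 16  [[A, B, C are collinear ⇒ 4x+1y-66=0] ∩ [|A−(17, -2)|²=17]]
2. A_y = 2  [[A, B, C are collinear ⇒ 4x+1y-66=0] ∩ [|A−(17, -2)|²=17]]
   so A = (16, 2)

A = (16, 2)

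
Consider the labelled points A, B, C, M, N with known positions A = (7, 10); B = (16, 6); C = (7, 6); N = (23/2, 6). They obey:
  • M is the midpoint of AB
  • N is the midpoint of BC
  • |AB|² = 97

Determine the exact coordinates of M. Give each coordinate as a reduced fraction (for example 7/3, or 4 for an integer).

M = (23/2, 8)

1. M_x = 23/2  [2·M = A+B = (7, 10)+(16, 6)]
2. M_y = 8  [2·M = A+B = (7, 10)+(16, 6)]
   so M = (23/2, 8)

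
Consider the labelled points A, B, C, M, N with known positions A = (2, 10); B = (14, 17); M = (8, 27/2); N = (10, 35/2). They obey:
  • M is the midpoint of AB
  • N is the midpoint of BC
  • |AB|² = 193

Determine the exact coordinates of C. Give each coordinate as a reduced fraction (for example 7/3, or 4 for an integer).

C = (6, 18)

1. C_x = 6  [C = 2·N−B = 2·(10, 35/2)−(14, 17)]
2. C_y = 18  [C = 2·N−B = 2·(10, 35/2)−(14, 17)]
   so C = (6, 18)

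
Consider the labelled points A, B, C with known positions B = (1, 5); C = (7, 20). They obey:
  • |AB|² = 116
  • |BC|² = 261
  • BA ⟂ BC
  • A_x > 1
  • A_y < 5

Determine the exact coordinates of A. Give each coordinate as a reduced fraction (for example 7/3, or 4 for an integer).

1. A_x = 11  [[BA ⟂ BC ⇒ 6x+15y-81=0] ∩ [|A−(1, 5)|²=116]]
2. A_y = 1  [[BA ⟂ BC ⇒ 6x+15y-81=0] ∩ [|A−(1, 5)|²=116]]
   so A = (11, 1)

A = (11, 1)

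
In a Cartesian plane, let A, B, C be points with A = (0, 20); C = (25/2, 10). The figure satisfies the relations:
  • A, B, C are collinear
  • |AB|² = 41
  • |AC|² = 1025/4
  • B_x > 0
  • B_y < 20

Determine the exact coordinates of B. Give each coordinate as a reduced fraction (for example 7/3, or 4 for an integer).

1. B_x = 5  [[A, B, C are collinear ⇒ -10x-25/2y+250=0] ∩ [|B−(0, 20)|²=41]]
2. B_y = 16  [[A, B, C are collinear ⇒ -10x-25/2y+250=0] ∩ [|B−(0, 20)|²=41]]
   so B = (5, 16)

B = (5, 16)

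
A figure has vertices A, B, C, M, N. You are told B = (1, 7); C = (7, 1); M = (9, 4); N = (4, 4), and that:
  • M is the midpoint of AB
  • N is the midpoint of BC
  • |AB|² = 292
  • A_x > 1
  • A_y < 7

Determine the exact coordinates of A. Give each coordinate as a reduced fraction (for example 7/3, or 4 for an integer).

1. A_x = 17  [A = 2·M−B = 2·(9, 4)−(1, 7)]
2. A_y = 1  [A = 2·M−B = 2·(9, 4)−(1, 7)]
   so A = (17, 1)

A = (17, 1)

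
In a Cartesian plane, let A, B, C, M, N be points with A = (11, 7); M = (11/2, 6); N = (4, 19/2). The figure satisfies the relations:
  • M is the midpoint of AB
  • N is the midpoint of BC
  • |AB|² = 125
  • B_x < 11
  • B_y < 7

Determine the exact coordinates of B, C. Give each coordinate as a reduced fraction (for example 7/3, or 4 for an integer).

B = (0, 5)
C = (8, 14)

1. B_x = 0  [B = 2·M−A = 2·(11/2, 6)−(11, 7)]
2. B_y = 5  [B = 2·M−A = 2·(11/2, 6)−(11, 7)]
   so B = (0, 5)
3. C_x = 8  [C = 2·N−B = 2·(4, 19/2)−(0, 5)]
4. C_y = 14  [C = 2·N−B = 2·(4, 19/2)−(0, 5)]
   so C = (8, 14)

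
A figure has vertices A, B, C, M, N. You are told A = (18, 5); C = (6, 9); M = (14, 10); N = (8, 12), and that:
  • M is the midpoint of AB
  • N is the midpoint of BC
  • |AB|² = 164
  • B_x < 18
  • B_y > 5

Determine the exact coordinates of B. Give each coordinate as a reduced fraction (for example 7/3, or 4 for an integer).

1. B_x = 10  [B = 2·M−A = 2·(14, 10)−(18, 5)]
2. B_y = 15  [B = 2·M−A = 2·(14, 10)−(18, 5)]
   so B = (10, 15)

B = (10, 15)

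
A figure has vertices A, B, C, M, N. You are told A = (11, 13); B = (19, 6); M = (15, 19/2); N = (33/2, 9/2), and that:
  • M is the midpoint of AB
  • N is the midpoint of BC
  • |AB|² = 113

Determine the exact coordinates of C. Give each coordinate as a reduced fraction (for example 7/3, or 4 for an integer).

1. C_x = 14  [C = 2·N−B = 2·(33/2, 9/2)−(19, 6)]
2. C_y = 3  [C = 2·N−B = 2·(33/2, 9/2)−(19, 6)]
   so C = (14, 3)

C = (14, 3)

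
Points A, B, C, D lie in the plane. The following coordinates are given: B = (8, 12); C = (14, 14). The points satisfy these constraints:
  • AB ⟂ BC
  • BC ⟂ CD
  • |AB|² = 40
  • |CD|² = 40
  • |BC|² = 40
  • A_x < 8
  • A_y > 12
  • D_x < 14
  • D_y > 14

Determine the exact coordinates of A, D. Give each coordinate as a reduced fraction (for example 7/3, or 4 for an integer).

1. A_x = 6  [[AB ⟂ BC ⇒ -6x-2y+72=0] ∩ [|A−(8, 12)|²=40]]
2. A_y = 18  [[AB ⟂ BC ⇒ -6x-2y+72=0] ∩ [|A−(8, 12)|²=40]]
   so A = (6, 18)
3. D_x = 12  [[BC ⟂ CD ⇒ 6x+2y-112=0] ∩ [|D−(14, 14)|²=40]]
4. D_y = 20  [[BC ⟂ CD ⇒ 6x+2y-112=0] ∩ [|D−(14, 14)|²=40]]
   so D = (12, 20)

A = (6, 18)
D = (12, 20)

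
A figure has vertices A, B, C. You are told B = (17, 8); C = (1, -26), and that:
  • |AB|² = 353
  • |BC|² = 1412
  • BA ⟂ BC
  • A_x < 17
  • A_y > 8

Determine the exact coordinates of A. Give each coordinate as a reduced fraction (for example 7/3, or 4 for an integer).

A = (0, 16)

1. A_x = 0  [[BA ⟂ BC ⇒ -16x-34y+544=0] ∩ [|A−(17, 8)|²=353]]
2. A_y = 16  [[BA ⟂ BC ⇒ -16x-34y+544=0] ∩ [|A−(17, 8)|²=353]]
   so A = (0, 16)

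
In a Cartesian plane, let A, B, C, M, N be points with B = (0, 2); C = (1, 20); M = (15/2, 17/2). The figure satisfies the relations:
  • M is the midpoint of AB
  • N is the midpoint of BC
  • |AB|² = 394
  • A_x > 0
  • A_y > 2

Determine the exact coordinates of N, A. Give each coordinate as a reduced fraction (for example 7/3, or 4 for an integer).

1. A_x = 15  [A = 2·M−B = 2·(15/2, 17/2)−(0, 2)]
2. A_y = 15  [A = 2·M−B = 2·(15/2, 17/2)−(0, 2)]
   so A = (15, 15)
3. N_x = 1/2  [2·N = B+C = (0, 2)+(1, 20)]
4. N_y = 11  [2·N = B+C = (0, 2)+(1, 20)]
   so N = (1/2, 11)

N = (1/2, 11)
A = (15, 15)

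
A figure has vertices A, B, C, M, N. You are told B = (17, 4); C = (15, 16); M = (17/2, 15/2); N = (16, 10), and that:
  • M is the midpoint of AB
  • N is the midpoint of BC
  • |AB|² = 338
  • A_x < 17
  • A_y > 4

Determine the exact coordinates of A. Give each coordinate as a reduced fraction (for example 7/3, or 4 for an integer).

A = (0, 11)

1. A_x = 0  [A = 2·M−B = 2·(17/2, 15/2)−(17, 4)]
2. A_y = 11  [A = 2·M−B = 2·(17/2, 15/2)−(17, 4)]
   so A = (0, 11)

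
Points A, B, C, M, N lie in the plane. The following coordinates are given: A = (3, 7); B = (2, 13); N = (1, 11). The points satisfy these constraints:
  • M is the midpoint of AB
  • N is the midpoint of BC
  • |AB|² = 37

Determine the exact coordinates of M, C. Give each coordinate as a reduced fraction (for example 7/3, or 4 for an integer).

1. M_x = 5/2  [2·M = A+B = (3, 7)+(2, 13)]
2. M_y = 10  [2·M = A+B = (3, 7)+(2, 13)]
   so M = (5/2, 10)
3. C_x = 0  [C = 2·N−B = 2·(1, 11)−(2, 13)]
4. C_y = 9  [C = 2·N−B = 2·(1, 11)−(2, 13)]
   so C = (0, 9)

M = (5/2, 10)
C = (0, 9)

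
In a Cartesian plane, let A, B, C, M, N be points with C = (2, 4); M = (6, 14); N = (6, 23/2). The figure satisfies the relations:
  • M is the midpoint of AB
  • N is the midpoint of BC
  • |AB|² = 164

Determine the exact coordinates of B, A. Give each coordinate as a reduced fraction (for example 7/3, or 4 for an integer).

1. B_x = 10  [B = 2·N−C = 2·(6, 23/2)−(2, 4)]
2. B_y = 19  [B = 2·N−C = 2·(6, 23/2)−(2, 4)]
   so B = (10, 19)
3. A_x = 2  [A = 2·M−B = 2·(6, 14)−(10, 19)]
4. A_y = 9  [A = 2·M−B = 2·(6, 14)−(10, 19)]
   so A = (2, 9)

B = (10, 19)
A = (2, 9)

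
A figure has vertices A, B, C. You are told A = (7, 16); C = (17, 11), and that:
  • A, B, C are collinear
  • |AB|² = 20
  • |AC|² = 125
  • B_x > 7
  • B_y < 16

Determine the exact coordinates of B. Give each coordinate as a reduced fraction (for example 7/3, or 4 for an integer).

B = (11, 14)

1. B_x = 11  [[A, B, C are collinear ⇒ -5x-10y+195=0] ∩ [|B−(7, 16)|²=20]]
2. B_y = 14  [[A, B, C are collinear ⇒ -5x-10y+195=0] ∩ [|B−(7, 16)|²=20]]
   so B = (11, 14)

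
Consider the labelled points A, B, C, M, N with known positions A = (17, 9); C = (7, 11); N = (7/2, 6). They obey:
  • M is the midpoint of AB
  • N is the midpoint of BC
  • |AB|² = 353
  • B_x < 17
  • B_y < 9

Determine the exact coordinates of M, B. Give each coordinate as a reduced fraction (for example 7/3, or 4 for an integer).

1. B_x = 0  [B = 2·N−C = 2·(7/2, 6)−(7, 11)]
2. B_y = 1  [B = 2·N−C = 2·(7/2, 6)−(7, 11)]
   so B = (0, 1)
3. M_x = 17/2  [2·M = A+B = (17, 9)+(0, 1)]
4. M_y = 5  [2·M = A+B = (17, 9)+(0, 1)]
   so M = (17/2, 5)

M = (17/2, 5)
B = (0, 1)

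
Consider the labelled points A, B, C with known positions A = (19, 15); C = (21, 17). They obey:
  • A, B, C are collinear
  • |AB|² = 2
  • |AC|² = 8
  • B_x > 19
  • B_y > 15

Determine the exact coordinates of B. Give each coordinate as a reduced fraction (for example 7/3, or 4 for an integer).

B = (20, 16)

1. B_x = 20  [[A, B, C are collinear ⇒ 2x-2y-8=0] ∩ [|B−(19, 15)|²=2]]
2. B_y = 16  [[A, B, C are collinear ⇒ 2x-2y-8=0] ∩ [|B−(19, 15)|²=2]]
   so B = (20, 16)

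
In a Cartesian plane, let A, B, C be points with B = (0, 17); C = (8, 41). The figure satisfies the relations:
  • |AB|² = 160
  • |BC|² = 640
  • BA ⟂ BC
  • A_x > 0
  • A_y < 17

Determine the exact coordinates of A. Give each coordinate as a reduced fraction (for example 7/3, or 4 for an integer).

1. A_x = 12  [[BA ⟂ BC ⇒ 8x+24y-408=0] ∩ [|A−(0, 17)|²=160]]
2. A_y = 13  [[BA ⟂ BC ⇒ 8x+24y-408=0] ∩ [|A−(0, 17)|²=160]]
   so A = (12, 13)

A = (12, 13)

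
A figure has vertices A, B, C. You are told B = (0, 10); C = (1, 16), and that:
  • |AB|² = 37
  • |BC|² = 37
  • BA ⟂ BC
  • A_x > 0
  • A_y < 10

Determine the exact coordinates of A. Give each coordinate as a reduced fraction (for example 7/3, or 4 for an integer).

1. A_x = 6  [[BA ⟂ BC ⇒ 1x+6y-60=0] ∩ [|A−(0, 10)|²=37]]
2. A_y = 9  [[BA ⟂ BC ⇒ 1x+6y-60=0] ∩ [|A−(0, 10)|²=37]]
   so A = (6, 9)

A = (6, 9)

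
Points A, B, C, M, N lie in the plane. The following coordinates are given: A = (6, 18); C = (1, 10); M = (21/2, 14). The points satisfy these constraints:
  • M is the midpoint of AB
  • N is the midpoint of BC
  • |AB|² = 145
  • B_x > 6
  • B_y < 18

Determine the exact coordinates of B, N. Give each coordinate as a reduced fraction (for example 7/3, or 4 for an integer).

1. B_x = 15  [B = 2·M−A = 2·(21/2, 14)−(6, 18)]
2. B_y = 10  [B = 2·M−A = 2·(21/2, 14)−(6, 18)]
   so B = (15, 10)
3. N_x = 8  [2·N = B+C = (15, 10)+(1, 10)]
4. N_y = 10  [2·N = B+C = (15, 10)+(1, 10)]
   so N = (8, 10)

B = (15, 10)
N = (8, 10)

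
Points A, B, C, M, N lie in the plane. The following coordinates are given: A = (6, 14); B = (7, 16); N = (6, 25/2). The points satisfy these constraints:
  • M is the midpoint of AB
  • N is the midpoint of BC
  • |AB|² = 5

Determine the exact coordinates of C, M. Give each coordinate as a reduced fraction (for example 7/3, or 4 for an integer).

1. M_x = 13/2  [2·M = A+B = (6, 14)+(7, 16)]
2. M_y = 15  [2·M = A+B = (6, 14)+(7, 16)]
   so M = (13/2, 15)
3. C_x = 5  [C = 2·N−B = 2·(6, 25/2)−(7, 16)]
4. C_y = 9  [C = 2·N−B = 2·(6, 25/2)−(7, 16)]
   so C = (5, 9)

C = (5, 9)
M = (13/2, 15)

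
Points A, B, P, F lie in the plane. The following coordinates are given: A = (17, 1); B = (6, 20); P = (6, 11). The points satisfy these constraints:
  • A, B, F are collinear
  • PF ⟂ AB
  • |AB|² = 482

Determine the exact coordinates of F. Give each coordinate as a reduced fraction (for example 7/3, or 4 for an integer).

F = (4773/482, 6391/482)

1. F_x = 4773/482  [[A, B, F are collinear ⇒ -19x-11y+334=0] ∩ [PF ⟂ AB ⇒ -11x+19y-143=0]]
2. F_y = 6391/482  [[A, B, F are collinear ⇒ -19x-11y+334=0] ∩ [PF ⟂ AB ⇒ -11x+19y-143=0]]
   so F = (4773/482, 6391/482)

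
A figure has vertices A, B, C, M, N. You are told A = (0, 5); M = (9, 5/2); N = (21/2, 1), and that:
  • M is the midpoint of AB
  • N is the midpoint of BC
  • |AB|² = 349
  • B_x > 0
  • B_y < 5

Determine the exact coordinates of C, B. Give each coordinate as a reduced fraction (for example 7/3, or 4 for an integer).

1. B_x = 18  [B = 2·M−A = 2·(9, 5/2)−(0, 5)]
2. B_y = 0  [B = 2·M−A = 2·(9, 5/2)−(0, 5)]
   so B = (18, 0)
3. C_x = 3  [C = 2·N−B = 2·(21/2, 1)−(18, 0)]
4. C_y = 2  [C = 2·N−B = 2·(21/2, 1)−(18, 0)]
   so C = (3, 2)

C = (3, 2)
B = (18, 0)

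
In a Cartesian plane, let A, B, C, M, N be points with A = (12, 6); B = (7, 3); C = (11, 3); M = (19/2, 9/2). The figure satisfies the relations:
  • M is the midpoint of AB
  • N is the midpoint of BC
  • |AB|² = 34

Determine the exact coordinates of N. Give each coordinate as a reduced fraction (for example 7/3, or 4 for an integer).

1. N_x = 9  [2·N = B+C = (7, 3)+(11, 3)]
2. N_y = 3  [2·N = B+C = (7, 3)+(11, 3)]
   so N = (9, 3)

N = (9, 3)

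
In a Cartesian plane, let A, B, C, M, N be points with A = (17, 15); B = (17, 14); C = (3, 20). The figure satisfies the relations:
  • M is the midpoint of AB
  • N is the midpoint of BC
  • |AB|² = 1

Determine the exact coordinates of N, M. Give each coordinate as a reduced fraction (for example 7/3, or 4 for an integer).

1. M_x = 17  [2·M = A+B = (17, 15)+(17, 14)]
2. M_y = 29/2  [2·M = A+B = (17, 15)+(17, 14)]
   so M = (17, 29/2)
3. N_x = 10  [2·N = B+C = (17, 14)+(3, 20)]
4. N_y = 17  [2·N = B+C = (17, 14)+(3, 20)]
   so N = (10, 17)

N = (10, 17)
M = (17, 29/2)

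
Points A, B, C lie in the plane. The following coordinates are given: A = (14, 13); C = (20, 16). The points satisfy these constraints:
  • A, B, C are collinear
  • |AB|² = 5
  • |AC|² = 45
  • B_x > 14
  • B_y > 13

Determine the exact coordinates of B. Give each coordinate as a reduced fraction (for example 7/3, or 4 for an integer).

1. B_x = 16  [[A, B, C are collinear ⇒ 3x-6y+36=0] ∩ [|B−(14, 13)|²=5]]
2. B_y = 14  [[A, B, C are collinear ⇒ 3x-6y+36=0] ∩ [|B−(14, 13)|²=5]]
   so B = (16, 14)

B = (16, 14)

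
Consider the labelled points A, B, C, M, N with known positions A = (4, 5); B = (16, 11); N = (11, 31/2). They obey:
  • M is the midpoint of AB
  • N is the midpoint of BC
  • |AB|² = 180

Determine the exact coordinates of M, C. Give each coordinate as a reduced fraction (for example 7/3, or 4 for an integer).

M = (10, 8)
C = (6, 20)

1. M_x = 10  [2·M = A+B = (4, 5)+(16, 11)]
2. M_y = 8  [2·M = A+B = (4, 5)+(16, 11)]
   so M = (10, 8)
3. C_x = 6  [C = 2·N−B = 2·(11, 31/2)−(16, 11)]
4. C_y = 20  [C = 2·N−B = 2·(11, 31/2)−(16, 11)]
   so C = (6, 20)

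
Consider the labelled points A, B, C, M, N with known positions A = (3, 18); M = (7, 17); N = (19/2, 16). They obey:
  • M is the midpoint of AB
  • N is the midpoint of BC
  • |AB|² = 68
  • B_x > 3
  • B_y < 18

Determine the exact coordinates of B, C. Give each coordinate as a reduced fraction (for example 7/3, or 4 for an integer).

B = (11, 16)
C = (8, 16)

1. B_x = 11  [B = 2·M−A = 2·(7, 17)−(3, 18)]
2. B_y = 16  [B = 2·M−A = 2·(7, 17)−(3, 18)]
   so B = (11, 16)
3. C_x = 8  [C = 2·N−B = 2·(19/2, 16)−(11, 16)]
4. C_y = 16  [C = 2·N−B = 2·(19/2, 16)−(11, 16)]
   so C = (8, 16)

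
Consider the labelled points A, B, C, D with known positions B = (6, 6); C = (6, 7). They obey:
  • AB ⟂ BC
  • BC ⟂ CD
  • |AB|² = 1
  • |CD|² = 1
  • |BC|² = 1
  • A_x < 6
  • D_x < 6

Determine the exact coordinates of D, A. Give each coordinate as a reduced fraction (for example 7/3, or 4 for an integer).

1. D_x = 5  [[BC ⟂ CD ⇒ 1y-7=0] ∩ [|D−(6, 7)|²=1]]
2. D_y = 7  [[BC ⟂ CD ⇒ 1y-7=0] ∩ [|D−(6, 7)|²=1]]
   so D = (5, 7)
3. A_x = 5  [[AB ⟂ BC ⇒ -1y+6=0] ∩ [|A−(6, 6)|²=1]]
4. A_y = 6  [[AB ⟂ BC ⇒ -1y+6=0] ∩ [|A−(6, 6)|²=1]]
   so A = (5, 6)

D = (5, 7)
A = (5, 6)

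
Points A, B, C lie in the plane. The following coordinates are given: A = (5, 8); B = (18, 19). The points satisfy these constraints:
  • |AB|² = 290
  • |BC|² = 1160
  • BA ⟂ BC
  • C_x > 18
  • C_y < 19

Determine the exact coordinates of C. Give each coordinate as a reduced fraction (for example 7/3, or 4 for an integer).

C = (40, -7)

1. C_x = 40  [[BA ⟂ BC ⇒ -13x-11y+443=0] ∩ [|C−(18, 19)|²=1160]]
2. C_y = -7  [[BA ⟂ BC ⇒ -13x-11y+443=0] ∩ [|C−(18, 19)|²=1160]]
   so C = (40, -7)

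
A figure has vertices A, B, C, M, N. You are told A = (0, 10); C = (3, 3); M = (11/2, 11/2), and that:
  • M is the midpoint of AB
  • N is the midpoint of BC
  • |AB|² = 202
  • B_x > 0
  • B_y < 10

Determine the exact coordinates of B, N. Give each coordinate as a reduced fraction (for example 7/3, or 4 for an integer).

B = (11, 1)
N = (7, 2)

1. B_x = 11  [B = 2·M−A = 2·(11/2, 11/2)−(0, 10)]
2. B_y = 1  [B = 2·M−A = 2·(11/2, 11/2)−(0, 10)]
   so B = (11, 1)
3. N_x = 7  [2·N = B+C = (11, 1)+(3, 3)]
4. N_y = 2  [2·N = B+C = (11, 1)+(3, 3)]
   so N = (7, 2)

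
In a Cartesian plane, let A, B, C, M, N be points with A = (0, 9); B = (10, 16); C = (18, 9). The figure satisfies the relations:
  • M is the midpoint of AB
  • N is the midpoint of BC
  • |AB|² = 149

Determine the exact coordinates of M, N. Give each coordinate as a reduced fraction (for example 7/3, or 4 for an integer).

M = (5, 25/2)
N = (14, 25/2)

1. M_x = 5  [2·M = A+B = (0, 9)+(10, 16)]
2. M_y = 25/2  [2·M = A+B = (0, 9)+(10, 16)]
   so M = (5, 25/2)
3. N_x = 14  [2·N = B+C = (10, 16)+(18, 9)]
4. N_y = 25/2  [2·N = B+C = (10, 16)+(18, 9)]
   so N = (14, 25/2)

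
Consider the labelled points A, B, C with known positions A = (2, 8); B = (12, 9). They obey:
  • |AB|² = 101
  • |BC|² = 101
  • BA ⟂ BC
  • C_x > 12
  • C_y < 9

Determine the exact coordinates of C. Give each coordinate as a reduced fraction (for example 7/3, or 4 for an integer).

1. C_x = 13  [[BA ⟂ BC ⇒ -10x-1y+129=0] ∩ [|C−(12, 9)|²=101]]
2. C_y = -1  [[BA ⟂ BC ⇒ -10x-1y+129=0] ∩ [|C−(12, 9)|²=101]]
   so C = (13, -1)

C = (13, -1)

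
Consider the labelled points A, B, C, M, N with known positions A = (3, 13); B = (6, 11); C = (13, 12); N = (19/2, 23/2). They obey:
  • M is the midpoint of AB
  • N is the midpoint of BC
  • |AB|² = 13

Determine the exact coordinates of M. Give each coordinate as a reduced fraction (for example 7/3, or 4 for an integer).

M = (9/2, 12)

1. M_x = 9/2  [2·M = A+B = (3, 13)+(6, 11)]
2. M_y = 12  [2·M = A+B = (3, 13)+(6, 11)]
   so M = (9/2, 12)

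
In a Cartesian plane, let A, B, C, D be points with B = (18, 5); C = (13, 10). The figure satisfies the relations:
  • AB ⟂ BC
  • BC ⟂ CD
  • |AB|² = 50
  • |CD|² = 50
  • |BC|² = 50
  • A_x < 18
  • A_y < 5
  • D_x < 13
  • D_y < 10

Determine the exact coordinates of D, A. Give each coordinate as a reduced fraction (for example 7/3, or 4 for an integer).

1. D_x = 8  [[BC ⟂ CD ⇒ -5x+5y+15=0] ∩ [|D−(13, 10)|²=50]]
2. D_y = 5  [[BC ⟂ CD ⇒ -5x+5y+15=0] ∩ [|D−(13, 10)|²=50]]
   so D = (8, 5)
3. A_x = 13  [[AB ⟂ BC ⇒ 5x-5y-65=0] ∩ [|A−(18, 5)|²=50]]
4. A_y = 0  [[AB ⟂ BC ⇒ 5x-5y-65=0] ∩ [|A−(18, 5)|²=50]]
   so A = (13, 0)

D = (8, 5)
A = (13, 0)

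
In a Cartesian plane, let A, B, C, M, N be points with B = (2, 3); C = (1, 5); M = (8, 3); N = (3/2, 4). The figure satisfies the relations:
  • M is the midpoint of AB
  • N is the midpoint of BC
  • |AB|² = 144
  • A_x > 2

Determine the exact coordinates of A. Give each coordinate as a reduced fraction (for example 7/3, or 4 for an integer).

A = (14, 3)

1. A_x = 14  [A = 2·M−B = 2·(8, 3)−(2, 3)]
2. A_y = 3  [A = 2·M−B = 2·(8, 3)−(2, 3)]
   so A = (14, 3)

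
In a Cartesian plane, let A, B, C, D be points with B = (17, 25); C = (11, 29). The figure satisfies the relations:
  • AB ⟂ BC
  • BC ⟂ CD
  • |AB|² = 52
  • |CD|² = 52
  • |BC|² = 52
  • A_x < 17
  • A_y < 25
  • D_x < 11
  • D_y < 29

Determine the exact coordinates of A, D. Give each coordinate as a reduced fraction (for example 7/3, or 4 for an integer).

A = (13, 19)
D = (7, 23)

1. A_x = 13  [[AB ⟂ BC ⇒ 6x-4y-2=0] ∩ [|A−(17, 25)|²=52]]
2. A_y = 19  [[AB ⟂ BC ⇒ 6x-4y-2=0] ∩ [|A−(17, 25)|²=52]]
   so A = (13, 19)
3. D_x = 7  [[BC ⟂ CD ⇒ -6x+4y-50=0] ∩ [|D−(11, 29)|²=52]]
4. D_y = 23  [[BC ⟂ CD ⇒ -6x+4y-50=0] ∩ [|D−(11, 29)|²=52]]
   so D = (7, 23)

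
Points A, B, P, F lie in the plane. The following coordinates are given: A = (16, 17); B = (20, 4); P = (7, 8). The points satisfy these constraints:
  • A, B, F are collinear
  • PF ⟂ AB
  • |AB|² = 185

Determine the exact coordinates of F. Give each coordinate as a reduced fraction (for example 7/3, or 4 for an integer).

1. F_x = 3284/185  [[A, B, F are collinear ⇒ 13x+4y-276=0] ∩ [PF ⟂ AB ⇒ 4x-13y+76=0]]
2. F_y = 2092/185  [[A, B, F are collinear ⇒ 13x+4y-276=0] ∩ [PF ⟂ AB ⇒ 4x-13y+76=0]]
   so F = (3284/185, 2092/185)

F = (3284/185, 2092/185)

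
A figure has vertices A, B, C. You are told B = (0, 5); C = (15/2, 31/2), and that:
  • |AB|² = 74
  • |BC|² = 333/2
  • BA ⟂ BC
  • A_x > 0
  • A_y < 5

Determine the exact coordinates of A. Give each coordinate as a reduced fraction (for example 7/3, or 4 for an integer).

1. A_x = 7  [[BA ⟂ BC ⇒ 15/2x+21/2y-105/2=0] ∩ [|A−(0, 5)|²=74]]
2. A_y = 0  [[BA ⟂ BC ⇒ 15/2x+21/2y-105/2=0] ∩ [|A−(0, 5)|²=74]]
   so A = (7, 0)

A = (7, 0)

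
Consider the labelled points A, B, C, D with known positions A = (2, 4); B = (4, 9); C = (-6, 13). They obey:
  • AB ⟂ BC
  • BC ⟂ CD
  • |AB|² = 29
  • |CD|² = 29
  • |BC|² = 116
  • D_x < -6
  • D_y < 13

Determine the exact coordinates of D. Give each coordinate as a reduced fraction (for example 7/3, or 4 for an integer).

1. D_x = -8  [[BC ⟂ CD ⇒ -10x+4y-112=0] ∩ [|D−(-6, 13)|²=29]]
2. D_y = 8  [[BC ⟂ CD ⇒ -10x+4y-112=0] ∩ [|D−(-6, 13)|²=29]]
   so D = (-8, 8)

D = (-8, 8)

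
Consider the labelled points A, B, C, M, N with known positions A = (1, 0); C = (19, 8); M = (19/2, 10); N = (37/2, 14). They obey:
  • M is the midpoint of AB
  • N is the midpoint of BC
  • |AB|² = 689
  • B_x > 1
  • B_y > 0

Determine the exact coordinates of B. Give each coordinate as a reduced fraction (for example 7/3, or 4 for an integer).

1. B_x = 18  [B = 2·M−A = 2·(19/2, 10)−(1, 0)]
2. B_y = 20  [B = 2·M−A = 2·(19/2, 10)−(1, 0)]
   so B = (18, 20)

B = (18, 20)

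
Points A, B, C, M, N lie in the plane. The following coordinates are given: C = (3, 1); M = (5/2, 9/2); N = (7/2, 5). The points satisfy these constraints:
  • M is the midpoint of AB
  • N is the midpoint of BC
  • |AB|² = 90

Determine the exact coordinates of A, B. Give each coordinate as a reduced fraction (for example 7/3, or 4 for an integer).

A = (1, 0)
B = (4, 9)

1. B_x = 4  [B = 2·N−C = 2·(7/2, 5)−(3, 1)]
2. B_y = 9  [B = 2·N−C = 2·(7/2, 5)−(3, 1)]
   so B = (4, 9)
3. A_x = 1  [A = 2·M−B = 2·(5/2, 9/2)−(4, 9)]
4. A_y = 0  [A = 2·M−B = 2·(5/2, 9/2)−(4, 9)]
   so A = (1, 0)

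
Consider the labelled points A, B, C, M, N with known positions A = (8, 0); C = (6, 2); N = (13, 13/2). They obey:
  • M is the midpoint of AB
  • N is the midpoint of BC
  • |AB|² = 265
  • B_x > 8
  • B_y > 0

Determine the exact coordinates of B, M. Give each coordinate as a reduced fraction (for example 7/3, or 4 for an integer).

B = (20, 11)
M = (14, 11/2)

1. B_x = 20  [B = 2·N−C = 2·(13, 13/2)−(6, 2)]
2. B_y = 11  [B = 2·N−C = 2·(13, 13/2)−(6, 2)]
   so B = (20, 11)
3. M_x = 14  [2·M = A+B = (8, 0)+(20, 11)]
4. M_y = 11/2  [2·M = A+B = (8, 0)+(20, 11)]
   so M = (14, 11/2)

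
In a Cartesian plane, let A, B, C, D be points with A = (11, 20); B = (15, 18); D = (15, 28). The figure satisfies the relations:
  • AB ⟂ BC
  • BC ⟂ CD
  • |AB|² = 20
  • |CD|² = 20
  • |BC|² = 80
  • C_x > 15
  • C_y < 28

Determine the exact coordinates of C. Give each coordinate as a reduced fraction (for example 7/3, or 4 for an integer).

1. C_x = 19  [[AB ⟂ BC ⇒ 4x-2y-24=0] ∩ [|C−(15, 28)|²=20]]
2. C_y = 26  [[AB ⟂ BC ⇒ 4x-2y-24=0] ∩ [|C−(15, 28)|²=20]]
   so C = (19, 26)

C = (19, 26)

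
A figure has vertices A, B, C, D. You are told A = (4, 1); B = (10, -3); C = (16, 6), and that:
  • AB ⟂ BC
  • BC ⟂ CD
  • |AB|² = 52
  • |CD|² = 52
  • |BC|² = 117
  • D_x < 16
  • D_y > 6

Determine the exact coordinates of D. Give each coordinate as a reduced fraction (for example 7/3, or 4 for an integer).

D = (10, 10)

1. D_x = 10  [[BC ⟂ CD ⇒ 6x+9y-150=0] ∩ [|D−(16, 6)|²=52]]
2. D_y = 10  [[BC ⟂ CD ⇒ 6x+9y-150=0] ∩ [|D−(16, 6)|²=52]]
   so D = (10, 10)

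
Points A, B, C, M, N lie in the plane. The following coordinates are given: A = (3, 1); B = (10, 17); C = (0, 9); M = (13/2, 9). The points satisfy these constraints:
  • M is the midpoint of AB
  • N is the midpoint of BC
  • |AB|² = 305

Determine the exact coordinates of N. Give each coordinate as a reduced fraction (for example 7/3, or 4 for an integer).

1. N_x = 5  [2·N = B+C = (10, 17)+(0, 9)]
2. N_y = 13  [2·N = B+C = (10, 17)+(0, 9)]
   so N = (5, 13)

N = (5, 13)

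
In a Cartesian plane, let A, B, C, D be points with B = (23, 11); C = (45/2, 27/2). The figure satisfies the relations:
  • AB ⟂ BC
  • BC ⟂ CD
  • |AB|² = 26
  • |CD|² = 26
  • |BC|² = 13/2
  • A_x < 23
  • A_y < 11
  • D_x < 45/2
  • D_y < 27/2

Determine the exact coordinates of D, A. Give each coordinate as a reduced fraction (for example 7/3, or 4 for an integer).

1. D_x = 35/2  [[BC ⟂ CD ⇒ -1/2x+5/2y-45/2=0] ∩ [|D−(45/2, 27/2)|²=26]]
2. D_y = 25/2  [[BC ⟂ CD ⇒ -1/2x+5/2y-45/2=0] ∩ [|D−(45/2, 27/2)|²=26]]
   so D = (35/2, 25/2)
3. A_x = 18  [[AB ⟂ BC ⇒ 1/2x-5/2y+16=0] ∩ [|A−(23, 11)|²=26]]
4. A_y = 10  [[AB ⟂ BC ⇒ 1/2x-5/2y+16=0] ∩ [|A−(23, 11)|²=26]]
   so A = (18, 10)

D = (35/2, 25/2)
A = (18, 10)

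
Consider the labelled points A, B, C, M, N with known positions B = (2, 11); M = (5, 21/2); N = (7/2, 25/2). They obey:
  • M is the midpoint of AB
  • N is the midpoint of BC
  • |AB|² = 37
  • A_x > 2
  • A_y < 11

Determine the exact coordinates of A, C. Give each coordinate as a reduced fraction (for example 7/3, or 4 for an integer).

A = (8, 10)
C = (5, 14)

1. A_x = 8  [A = 2·M−B = 2·(5, 21/2)−(2, 11)]
2. A_y = 10  [A = 2·M−B = 2·(5, 21/2)−(2, 11)]
   so A = (8, 10)
3. C_x = 5  [C = 2·N−B = 2·(7/2, 25/2)−(2, 11)]
4. C_y = 14  [C = 2·N−B = 2·(7/2, 25/2)−(2, 11)]
   so C = (5, 14)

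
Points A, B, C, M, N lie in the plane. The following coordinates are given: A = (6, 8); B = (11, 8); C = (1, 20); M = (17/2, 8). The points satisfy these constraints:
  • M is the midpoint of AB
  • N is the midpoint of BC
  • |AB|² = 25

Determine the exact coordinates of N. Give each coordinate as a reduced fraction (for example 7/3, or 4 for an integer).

N = (6, 14)

1. N_x = 6  [2·N = B+C = (11, 8)+(1, 20)]
2. N_y = 14  [2·N = B+C = (11, 8)+(1, 20)]
   so N = (6, 14)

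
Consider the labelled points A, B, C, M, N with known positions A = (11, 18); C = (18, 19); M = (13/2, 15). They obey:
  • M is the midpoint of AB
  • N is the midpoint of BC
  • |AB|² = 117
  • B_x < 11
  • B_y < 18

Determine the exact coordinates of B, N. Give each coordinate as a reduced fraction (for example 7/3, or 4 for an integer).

1. B_x = 2  [B = 2·M−A = 2·(13/2, 15)−(11, 18)]
2. B_y = 12  [B = 2·M−A = 2·(13/2, 15)−(11, 18)]
   so B = (2, 12)
3. N_x = 10  [2·N = B+C = (2, 12)+(18, 19)]
4. N_y = 31/2  [2·N = B+C = (2, 12)+(18, 19)]
   so N = (10, 31/2)

B = (2, 12)
N = (10, 31/2)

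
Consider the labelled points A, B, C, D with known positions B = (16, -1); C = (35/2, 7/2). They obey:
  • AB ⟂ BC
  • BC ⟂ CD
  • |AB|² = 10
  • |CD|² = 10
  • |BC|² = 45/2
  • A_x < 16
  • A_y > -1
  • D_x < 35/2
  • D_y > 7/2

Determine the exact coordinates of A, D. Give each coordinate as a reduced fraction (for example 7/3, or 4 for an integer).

1. A_x = 13  [[AB ⟂ BC ⇒ -3/2x-9/2y+39/2=0] ∩ [|A−(16, -1)|²=10]]
2. A_y = 0  [[AB ⟂ BC ⇒ -3/2x-9/2y+39/2=0] ∩ [|A−(16, -1)|²=10]]
   so A = (13, 0)
3. D_x = 29/2  [[BC ⟂ CD ⇒ 3/2x+9/2y-42=0] ∩ [|D−(35/2, 7/2)|²=10]]
4. D_y = 9/2  [[BC ⟂ CD ⇒ 3/2x+9/2y-42=0] ∩ [|D−(35/2, 7/2)|²=10]]
   so D = (29/2, 9/2)

A = (13, 0)
D = (29/2, 9/2)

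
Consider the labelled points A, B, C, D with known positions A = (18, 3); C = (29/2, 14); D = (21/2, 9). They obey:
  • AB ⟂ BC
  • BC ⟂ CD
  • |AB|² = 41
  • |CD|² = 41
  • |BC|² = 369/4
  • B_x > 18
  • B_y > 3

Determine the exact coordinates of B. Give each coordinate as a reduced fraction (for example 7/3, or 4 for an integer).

1. B_x = 22  [[BC ⟂ CD ⇒ 4x+5y-128=0] ∩ [|B−(18, 3)|²=41]]
2. B_y = 8  [[BC ⟂ CD ⇒ 4x+5y-128=0] ∩ [|B−(18, 3)|²=41]]
   so B = (22, 8)

B = (22, 8)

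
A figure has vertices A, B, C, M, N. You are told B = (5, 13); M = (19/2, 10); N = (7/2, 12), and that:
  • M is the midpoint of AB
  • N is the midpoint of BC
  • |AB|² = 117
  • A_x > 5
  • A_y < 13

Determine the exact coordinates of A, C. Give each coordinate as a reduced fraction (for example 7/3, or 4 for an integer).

1. A_x = 14  [A = 2·M−B = 2·(19/2, 10)−(5, 13)]
2. A_y = 7  [A = 2·M−B = 2·(19/2, 10)−(5, 13)]
   so A = (14, 7)
3. C_x = 2  [C = 2·N−B = 2·(7/2, 12)−(5, 13)]
4. C_y = 11  [C = 2·N−B = 2·(7/2, 12)−(5, 13)]
   so C = (2, 11)

A = (14, 7)
C = (2, 11)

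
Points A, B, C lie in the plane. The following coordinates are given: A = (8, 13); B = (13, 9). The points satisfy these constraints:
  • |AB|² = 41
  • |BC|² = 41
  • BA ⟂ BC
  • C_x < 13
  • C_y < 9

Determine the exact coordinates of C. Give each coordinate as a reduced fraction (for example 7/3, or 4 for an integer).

1. C_x = 9  [[BA ⟂ BC ⇒ -5x+4y+29=0] ∩ [|C−(13, 9)|²=41]]
2. C_y = 4  [[BA ⟂ BC ⇒ -5x+4y+29=0] ∩ [|C−(13, 9)|²=41]]
   so C = (9, 4)

C = (9, 4)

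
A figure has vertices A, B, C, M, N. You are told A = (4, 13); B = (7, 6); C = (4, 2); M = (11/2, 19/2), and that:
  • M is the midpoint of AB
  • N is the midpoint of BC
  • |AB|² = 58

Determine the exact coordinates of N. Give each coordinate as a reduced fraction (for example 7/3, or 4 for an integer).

N = (11/2, 4)

1. N_x = 11/2  [2·N = B+C = (7, 6)+(4, 2)]
2. N_y = 4  [2·N = B+C = (7, 6)+(4, 2)]
   so N = (11/2, 4)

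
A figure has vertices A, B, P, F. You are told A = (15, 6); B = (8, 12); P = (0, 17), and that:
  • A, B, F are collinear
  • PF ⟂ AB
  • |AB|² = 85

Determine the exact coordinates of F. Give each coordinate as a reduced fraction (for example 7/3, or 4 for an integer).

F = (78/85, 1536/85)

1. F_x = 78/85  [[A, B, F are collinear ⇒ -6x-7y+132=0] ∩ [PF ⟂ AB ⇒ -7x+6y-102=0]]
2. F_y = 1536/85  [[A, B, F are collinear ⇒ -6x-7y+132=0] ∩ [PF ⟂ AB ⇒ -7x+6y-102=0]]
   so F = (78/85, 1536/85)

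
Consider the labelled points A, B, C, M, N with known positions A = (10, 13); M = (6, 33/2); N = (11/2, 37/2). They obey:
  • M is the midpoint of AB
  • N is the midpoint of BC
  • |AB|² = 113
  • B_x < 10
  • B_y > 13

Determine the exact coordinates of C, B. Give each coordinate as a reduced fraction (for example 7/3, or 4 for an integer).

C = (9, 17)
B = (2, 20)

1. B_x = 2  [B = 2·M−A = 2·(6, 33/2)−(10, 13)]
2. B_y = 20  [B = 2·M−A = 2·(6, 33/2)−(10, 13)]
   so B = (2, 20)
3. C_x = 9  [C = 2·N−B = 2·(11/2, 37/2)−(2, 20)]
4. C_y = 17  [C = 2·N−B = 2·(11/2, 37/2)−(2, 20)]
   so C = (9, 17)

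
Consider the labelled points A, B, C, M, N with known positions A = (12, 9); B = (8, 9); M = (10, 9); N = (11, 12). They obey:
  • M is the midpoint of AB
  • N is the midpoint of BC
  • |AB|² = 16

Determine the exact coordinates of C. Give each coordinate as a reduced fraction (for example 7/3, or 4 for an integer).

C = (14, 15)

1. C_x = 14  [C = 2·N−B = 2·(11, 12)−(8, 9)]
2. C_y = 15  [C = 2·N−B = 2·(11, 12)−(8, 9)]
   so C = (14, 15)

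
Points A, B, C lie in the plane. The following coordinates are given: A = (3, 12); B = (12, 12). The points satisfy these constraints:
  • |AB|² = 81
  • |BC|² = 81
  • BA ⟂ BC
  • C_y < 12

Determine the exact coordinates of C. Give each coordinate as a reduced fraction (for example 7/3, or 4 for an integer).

C = (12, 3)

1. C_x = 12  [[BA ⟂ BC ⇒ -9x+108=0] ∩ [|C−(12, 12)|²=81]]
2. C_y = 3  [[BA ⟂ BC ⇒ -9x+108=0] ∩ [|C−(12, 12)|²=81]]
   so C = (12, 3)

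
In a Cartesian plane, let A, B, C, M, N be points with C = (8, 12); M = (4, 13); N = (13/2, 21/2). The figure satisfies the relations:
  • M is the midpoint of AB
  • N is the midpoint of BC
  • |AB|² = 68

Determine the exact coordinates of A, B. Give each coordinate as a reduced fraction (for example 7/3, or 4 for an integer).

A = (3, 17)
B = (5, 9)

1. B_x = 5  [B = 2·N−C = 2·(13/2, 21/2)−(8, 12)]
2. B_y = 9  [B = 2·N−C = 2·(13/2, 21/2)−(8, 12)]
   so B = (5, 9)
3. A_x = 3  [A = 2·M−B = 2·(4, 13)−(5, 9)]
4. A_y = 17  [A = 2·M−B = 2·(4, 13)−(5, 9)]
   so A = (3, 17)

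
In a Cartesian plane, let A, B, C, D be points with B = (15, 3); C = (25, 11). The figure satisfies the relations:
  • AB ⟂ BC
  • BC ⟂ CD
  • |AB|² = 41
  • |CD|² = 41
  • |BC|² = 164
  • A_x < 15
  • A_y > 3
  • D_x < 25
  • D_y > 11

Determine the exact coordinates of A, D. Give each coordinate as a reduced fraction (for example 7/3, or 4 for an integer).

A = (11, 8)
D = (21, 16)

1. A_x = 11  [[AB ⟂ BC ⇒ -10x-8y+174=0] ∩ [|A−(15, 3)|²=41]]
2. A_y = 8  [[AB ⟂ BC ⇒ -10x-8y+174=0] ∩ [|A−(15, 3)|²=41]]
   so A = (11, 8)
3. D_x = 21  [[BC ⟂ CD ⇒ 10x+8y-338=0] ∩ [|D−(25, 11)|²=41]]
4. D_y = 16  [[BC ⟂ CD ⇒ 10x+8y-338=0] ∩ [|D−(25, 11)|²=41]]
   so D = (21, 16)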